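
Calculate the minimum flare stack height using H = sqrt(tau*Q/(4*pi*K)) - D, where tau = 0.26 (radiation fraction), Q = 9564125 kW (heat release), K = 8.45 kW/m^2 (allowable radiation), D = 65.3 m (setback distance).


tau*Q/(4*pi*K) = 0.26 * 9564125 / (4 * pi * 8.45) = 23418.1
sqrt(23418.1) = 153.03
H = 153.03 - 65.3 = 87.73

87.73 m


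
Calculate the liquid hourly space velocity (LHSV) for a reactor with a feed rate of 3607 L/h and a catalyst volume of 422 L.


LHSV = volumetric feed rate / catalyst volume
= 3607 L/h / 422 L
= 8.547 h^-1

8.547 h^-1


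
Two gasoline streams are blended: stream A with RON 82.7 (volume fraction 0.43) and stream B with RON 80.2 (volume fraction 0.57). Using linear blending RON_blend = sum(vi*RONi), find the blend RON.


Linear blending: RON_blend = sum(vi * RONi)
Contribution 1: 0.43 * 82.7 = 35.561
Contribution 2: 0.57 * 80.2 = 45.714
RON_blend = 35.561 + 45.714 = 81.275

81.275


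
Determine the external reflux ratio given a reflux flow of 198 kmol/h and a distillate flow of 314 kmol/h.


Reflux ratio definition: R = L / D (liquid returned / distillate withdrawn)
L = 198 kmol/h, D = 314 kmol/h
R = 198 / 314 = 0.6306

0.6306


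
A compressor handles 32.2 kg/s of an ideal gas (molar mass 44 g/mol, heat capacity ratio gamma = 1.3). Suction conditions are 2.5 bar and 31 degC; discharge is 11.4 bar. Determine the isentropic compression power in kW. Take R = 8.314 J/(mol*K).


Isentropic work: W = m*(gamma/(gamma-1))*(R*T1/MW)*((P2/P1)^((gamma-1)/gamma) - 1)
T1 = 31 + 273.15 = 304.15 K
Pressure ratio = 11.4 / 2.5 = 4.56
Exponent = (1.3 - 1)/1.3 = 0.230769
(P2/P1)^exp - 1 = 4.56^0.230769 - 1 = 0.419282
W = 32.2 * 1.3 / 0.3 * 8.314 * 304.15 / 44 * 0.419282 = 3362

3362 kW


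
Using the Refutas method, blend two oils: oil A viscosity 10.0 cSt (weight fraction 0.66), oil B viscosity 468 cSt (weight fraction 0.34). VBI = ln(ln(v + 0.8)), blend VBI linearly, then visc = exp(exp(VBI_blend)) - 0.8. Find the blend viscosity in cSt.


Refutas method: VBN_i = 14.534*ln(ln(visc_i + 0.8)) + 10.975, blended linearly by mass fraction; since VBN is linear in VBI_i = ln(ln(visc_i + 0.8)) and the fractions sum to 1, blend VBI directly: visc = exp(exp(VBI_blend)) - 0.8
VBI_1 = ln(ln(10.0 + 0.8)) = 0.86691
VBI_2 = ln(ln(468 + 0.8)) = 1.81648
VBI_blend = 0.66 * 0.86691 + 0.34 * 1.81648 = 1.18976
visc_blend = exp(exp(1.18976)) - 0.8 = 25.94

25.94 cSt


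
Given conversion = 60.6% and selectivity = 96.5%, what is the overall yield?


Overall yield = conversion (%) * selectivity (%) / 100
Conversion = 60.6%, Selectivity = 96.5%
Y = 60.6 * 96.5 / 100
= 58.479 %

58.479 %


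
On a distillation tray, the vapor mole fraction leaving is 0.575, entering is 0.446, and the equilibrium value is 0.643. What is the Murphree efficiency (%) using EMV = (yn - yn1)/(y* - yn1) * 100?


Murphree vapor efficiency: EMV = (y_n - y_(n-1)) / (y*_n - y_(n-1)) * 100
EMV = (0.575 - 0.446) / (0.643 - 0.446) * 100 = 0.129 / 0.197 * 100 = 65.48

65.48 %


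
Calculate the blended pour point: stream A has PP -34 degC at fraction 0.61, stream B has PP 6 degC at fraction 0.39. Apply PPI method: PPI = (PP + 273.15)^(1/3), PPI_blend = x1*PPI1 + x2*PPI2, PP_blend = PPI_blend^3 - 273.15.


PPI_1 = (-34 + 273.15)^(1/3) = 6.20712
PPI_2 = (6 + 273.15)^(1/3) = 6.535506
PPI_blend = 0.61 * 6.20712 + 0.39 * 6.535506 = 6.335191
PP_blend = 6.335191^3 - 273.15 = 254.2606 - 273.15 = -18.89

-18.89 degC


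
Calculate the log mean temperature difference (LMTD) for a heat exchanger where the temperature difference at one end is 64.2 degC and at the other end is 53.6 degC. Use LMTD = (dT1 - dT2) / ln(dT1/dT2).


LMTD = (dT1 - dT2) / ln(dT1/dT2)
= (64.2 - 53.6) / ln(64.2 / 53.6) = 10.6 / 0.180454 = 58.74

58.74 degC


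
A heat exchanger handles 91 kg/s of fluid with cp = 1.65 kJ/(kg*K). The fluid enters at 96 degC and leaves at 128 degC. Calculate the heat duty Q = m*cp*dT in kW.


Q = m_dot * cp * delta_T
delta_T = 128 - 96 = 32 K
Q = 91 * 1.65 * 32
= 150.15 * 32
= 4804.8 kW

4804.8 kW


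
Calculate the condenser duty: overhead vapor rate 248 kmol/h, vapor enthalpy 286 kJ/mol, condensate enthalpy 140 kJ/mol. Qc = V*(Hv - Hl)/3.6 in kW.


Qc = 248 * (286 - 140) / 3.6 = 248 * 146 / 3.6 = 10060

10060 kW


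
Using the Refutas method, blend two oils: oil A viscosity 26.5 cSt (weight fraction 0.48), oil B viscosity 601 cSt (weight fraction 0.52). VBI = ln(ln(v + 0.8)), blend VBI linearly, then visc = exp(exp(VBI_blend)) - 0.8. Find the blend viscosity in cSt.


Refutas method: VBN_i = 14.534*ln(ln(visc_i + 0.8)) + 10.975, blended linearly by mass fraction; since VBN is linear in VBI_i = ln(ln(visc_i + 0.8)) and the fractions sum to 1, blend VBI directly: visc = exp(exp(VBI_blend)) - 0.8
VBI_1 = ln(ln(26.5 + 0.8)) = 1.19601
VBI_2 = ln(ln(601 + 0.8)) = 1.85629
VBI_blend = 0.48 * 1.19601 + 0.52 * 1.85629 = 1.53936
visc_blend = exp(exp(1.53936)) - 0.8 = 105.0

105.0 cSt


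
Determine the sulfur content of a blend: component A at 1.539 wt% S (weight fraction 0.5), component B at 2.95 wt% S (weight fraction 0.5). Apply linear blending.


Linear sulfur blending: S_blend = x1*S1 + x2*S2
Contribution 1: 0.5 * 1.539 = 0.7695 wt%
Contribution 2: 0.5 * 2.95 = 1.475 wt%
S_blend = 0.7695 + 1.475 = 2.2445

2.2445 wt%


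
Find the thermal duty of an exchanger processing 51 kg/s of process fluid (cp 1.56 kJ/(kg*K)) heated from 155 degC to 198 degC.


Q = m_dot * cp * delta_T
delta_T = 198 - 155 = 43 K
Q = 51 * 1.56 * 43
= 79.56 * 43
= 3421.08 kW

3421.08 kW


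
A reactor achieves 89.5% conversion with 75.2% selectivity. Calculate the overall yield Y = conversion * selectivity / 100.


Overall yield = conversion (%) * selectivity (%) / 100
Conversion = 89.5%, Selectivity = 75.2%
Y = 89.5 * 75.2 / 100
= 67.304 %

67.304 %


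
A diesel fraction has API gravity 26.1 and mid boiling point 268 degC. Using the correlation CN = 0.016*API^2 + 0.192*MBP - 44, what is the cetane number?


CN = 0.016 * 26.1^2 + 0.192 * 268 - 44
CN = 10.89936 + 51.456 - 44 = 18.35536

18.35536


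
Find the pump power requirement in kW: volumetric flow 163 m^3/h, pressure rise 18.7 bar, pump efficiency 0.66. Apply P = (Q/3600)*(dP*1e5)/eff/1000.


Q = 163 / 3600 = 0.0452778 m^3/s
P = 0.0452778 * (18.7 * 1e5) / 0.66 / 1000 = 128.3

128.3 kW


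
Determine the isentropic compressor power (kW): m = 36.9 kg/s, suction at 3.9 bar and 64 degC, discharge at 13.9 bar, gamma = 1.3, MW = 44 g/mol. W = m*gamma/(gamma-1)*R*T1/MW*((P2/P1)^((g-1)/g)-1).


Isentropic work: W = m*(gamma/(gamma-1))*(R*T1/MW)*((P2/P1)^((gamma-1)/gamma) - 1)
T1 = 64 + 273.15 = 337.15 K
Pressure ratio = 13.9 / 3.9 = 3.5641
Exponent = (1.3 - 1)/1.3 = 0.230769
(P2/P1)^exp - 1 = 3.5641^0.230769 - 1 = 0.340828
W = 36.9 * 1.3 / 0.3 * 8.314 * 337.15 / 44 * 0.340828 = 3472

3472 kW


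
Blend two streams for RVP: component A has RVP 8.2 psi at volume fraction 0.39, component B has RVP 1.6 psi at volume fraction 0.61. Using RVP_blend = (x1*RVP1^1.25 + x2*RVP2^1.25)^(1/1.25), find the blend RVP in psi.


Chevron index: RVP_blend = (sum xi*RVPi^1.25)^(1/1.25)
RVP^1.25 terms: 0.39 * 8.2^1.25 + 0.61 * 1.6^1.25 = 6.50937
RVP_blend = 6.50937^(1/1.25) = 4.475

4.475 psi


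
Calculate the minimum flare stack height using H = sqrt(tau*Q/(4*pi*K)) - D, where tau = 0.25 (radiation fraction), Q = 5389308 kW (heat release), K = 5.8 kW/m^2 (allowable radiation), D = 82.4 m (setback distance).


tau*Q/(4*pi*K) = 0.25 * 5389308 / (4 * pi * 5.8) = 18485.7
sqrt(18485.7) = 135.962
H = 135.962 - 82.4 = 53.56

53.56 m


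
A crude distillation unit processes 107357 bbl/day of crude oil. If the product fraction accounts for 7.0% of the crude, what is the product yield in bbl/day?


Crude throughput = 107357 bbl/day
Fraction yield = 7.0%
yield = throughput * fraction / 100
yield = 107357 * 7.0 / 100 = 7514.99

7514.99 bbl/day


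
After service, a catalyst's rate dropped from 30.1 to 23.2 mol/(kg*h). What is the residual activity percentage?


Activity (%) = (rate_used / rate_fresh) * 100
rate_used = 23.2, rate_fresh = 30.1
= (23.2 / 30.1) * 100
= 0.7708 * 100 = 77.08

77.08 %


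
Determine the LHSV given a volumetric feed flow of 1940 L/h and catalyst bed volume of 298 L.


LHSV = volumetric feed rate / catalyst volume
= 1940 L/h / 298 L
= 6.510 h^-1

6.510 h^-1


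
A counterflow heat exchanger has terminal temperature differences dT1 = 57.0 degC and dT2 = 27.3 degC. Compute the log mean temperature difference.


LMTD = (dT1 - dT2) / ln(dT1/dT2)
= (57.0 - 27.3) / ln(57.0 / 27.3) = 29.7 / 0.736165 = 40.34

40.34 degC


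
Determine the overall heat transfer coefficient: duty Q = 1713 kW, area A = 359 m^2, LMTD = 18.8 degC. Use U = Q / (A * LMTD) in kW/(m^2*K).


From Q = U*A*LMTD, U = Q / (A * LMTD)
U = 1713 / (359 * 18.8) = 1713 / 6749.2 = 0.2538

0.2538 kW/(m^2*K)


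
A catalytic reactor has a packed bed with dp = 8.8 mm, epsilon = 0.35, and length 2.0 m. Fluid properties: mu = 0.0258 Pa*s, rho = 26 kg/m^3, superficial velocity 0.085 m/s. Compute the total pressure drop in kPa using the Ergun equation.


dp = 8.8 mm = 0.0088 m
Viscous term = 150*0.0258*0.085*(1-0.35)^2 / (0.0088^2*0.35^3) = 41858.8
Inertial term = 1.75*26*0.085^2*(1-0.35) / (0.0088*0.35^3) = 566.338
dP/L = 41858.8 + 566.338 = 42425.1 Pa/m
dP = 42425.1 * 2.0 / 1000 = 84.85 kPa

84.85 kPa


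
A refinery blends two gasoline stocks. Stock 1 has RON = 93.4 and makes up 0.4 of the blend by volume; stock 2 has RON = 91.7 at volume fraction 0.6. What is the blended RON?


Linear blending: RON_blend = sum(vi * RONi)
Contribution 1: 0.4 * 93.4 = 37.36
Contribution 2: 0.6 * 91.7 = 55.02
RON_blend = 37.36 + 55.02 = 92.38

92.38


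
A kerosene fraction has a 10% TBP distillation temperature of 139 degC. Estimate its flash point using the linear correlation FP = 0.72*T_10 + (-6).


FP = 0.72 * 139 + (-6) = 94.08

94.08 degC


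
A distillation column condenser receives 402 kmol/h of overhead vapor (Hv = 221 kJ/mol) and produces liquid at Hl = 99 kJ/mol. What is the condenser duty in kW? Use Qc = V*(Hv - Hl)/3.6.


Qc = 402 * (221 - 99) / 3.6 = 402 * 122 / 3.6 = 13620

13620 kW


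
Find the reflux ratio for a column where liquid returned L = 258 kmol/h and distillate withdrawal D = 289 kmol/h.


Reflux ratio definition: R = L / D (liquid returned / distillate withdrawn)
L = 258 kmol/h, D = 289 kmol/h
R = 258 / 289 = 0.8927

0.8927


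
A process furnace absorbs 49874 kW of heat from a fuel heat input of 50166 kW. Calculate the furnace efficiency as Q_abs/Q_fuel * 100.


Furnace efficiency = Q_absorbed / Q_fuel * 100
= 49874 / 50166 * 100 = 99.42

99.42 %


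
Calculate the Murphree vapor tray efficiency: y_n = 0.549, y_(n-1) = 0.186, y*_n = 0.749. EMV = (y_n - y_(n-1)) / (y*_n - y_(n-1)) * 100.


Murphree vapor efficiency: EMV = (y_n - y_(n-1)) / (y*_n - y_(n-1)) * 100
EMV = (0.549 - 0.186) / (0.749 - 0.186) * 100 = 0.363 / 0.563 * 100 = 64.48

64.48 %


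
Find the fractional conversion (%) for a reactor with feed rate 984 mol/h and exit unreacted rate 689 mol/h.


X = (F_in - F_out) / F_in * 100
Moles reacted = 984 - 689 = 295
X = 295 / 984 * 100
= 0.2998 * 100
= 29.98 %

29.98 %


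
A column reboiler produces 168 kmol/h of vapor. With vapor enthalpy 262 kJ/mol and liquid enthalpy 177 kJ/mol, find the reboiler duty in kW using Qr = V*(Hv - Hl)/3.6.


Qr = 168 * (262 - 177) / 3.6 = 168 * 85 / 3.6 = 3967

3967 kW


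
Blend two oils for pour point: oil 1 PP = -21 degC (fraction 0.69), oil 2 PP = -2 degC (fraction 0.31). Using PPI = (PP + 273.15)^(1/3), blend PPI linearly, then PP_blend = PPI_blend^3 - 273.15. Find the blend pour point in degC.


PPI_1 = (-21 + 273.15)^(1/3) = 6.317613
PPI_2 = (-2 + 273.15)^(1/3) = 6.472467
PPI_blend = 0.69 * 6.317613 + 0.31 * 6.472467 = 6.365618
PP_blend = 6.365618^3 - 273.15 = 257.9418 - 273.15 = -15.21

-15.21 degC


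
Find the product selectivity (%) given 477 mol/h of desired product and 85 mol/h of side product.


Selectivity = desired / (desired + undesired) * 100
Total products = 477 + 85 = 562 mol/h
S = 477 / 562 * 100
= 0.8488 * 100
= 84.88 %

84.88 %


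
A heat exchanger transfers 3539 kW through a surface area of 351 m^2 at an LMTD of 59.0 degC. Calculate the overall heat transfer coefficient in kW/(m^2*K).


From Q = U*A*LMTD, U = Q / (A * LMTD)
U = 3539 / (351 * 59.0) = 3539 / 20709 = 0.1709

0.1709 kW/(m^2*K)


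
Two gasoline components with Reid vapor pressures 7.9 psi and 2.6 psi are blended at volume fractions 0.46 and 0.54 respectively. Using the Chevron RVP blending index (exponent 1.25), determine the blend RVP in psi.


Chevron index: RVP_blend = (sum xi*RVPi^1.25)^(1/1.25)
RVP^1.25 terms: 0.46 * 7.9^1.25 + 0.54 * 2.6^1.25 = 7.87528
RVP_blend = 7.87528^(1/1.25) = 5.212

5.212 psi


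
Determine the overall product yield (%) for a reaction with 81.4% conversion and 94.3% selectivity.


Overall yield = conversion (%) * selectivity (%) / 100
Conversion = 81.4%, Selectivity = 94.3%
Y = 81.4 * 94.3 / 100
= 76.7602 %

76.7602 %


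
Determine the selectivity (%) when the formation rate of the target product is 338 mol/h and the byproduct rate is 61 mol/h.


Selectivity = desired / (desired + undesired) * 100
Total products = 338 + 61 = 399 mol/h
S = 338 / 399 * 100
= 0.8471 * 100
= 84.71 %

84.71 %


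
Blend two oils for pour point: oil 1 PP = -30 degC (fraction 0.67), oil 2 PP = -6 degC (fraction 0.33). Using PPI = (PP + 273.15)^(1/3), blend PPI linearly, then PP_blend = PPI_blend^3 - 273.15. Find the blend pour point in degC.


PPI_1 = (-30 + 273.15)^(1/3) = 6.241535
PPI_2 = (-6 + 273.15)^(1/3) = 6.440482
PPI_blend = 0.67 * 6.241535 + 0.33 * 6.440482 = 6.307188
PP_blend = 6.307188^3 - 273.15 = 250.9039 - 273.15 = -22.25

-22.25 degC


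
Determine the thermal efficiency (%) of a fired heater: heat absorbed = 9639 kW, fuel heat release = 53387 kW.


Furnace efficiency = Q_absorbed / Q_fuel * 100
= 9639 / 53387 * 100 = 18.05

18.05 %


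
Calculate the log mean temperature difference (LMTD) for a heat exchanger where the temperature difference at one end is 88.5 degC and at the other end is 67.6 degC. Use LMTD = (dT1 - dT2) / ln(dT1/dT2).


LMTD = (dT1 - dT2) / ln(dT1/dT2)
= (88.5 - 67.6) / ln(88.5 / 67.6) = 20.9 / 0.269395 = 77.58

77.58 degC


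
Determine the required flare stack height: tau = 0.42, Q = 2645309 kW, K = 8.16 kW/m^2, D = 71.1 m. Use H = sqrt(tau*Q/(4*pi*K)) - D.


tau*Q/(4*pi*K) = 0.42 * 2645309 / (4 * pi * 8.16) = 10834.9
sqrt(10834.9) = 104.091
H = 104.091 - 71.1 = 32.99

32.99 m


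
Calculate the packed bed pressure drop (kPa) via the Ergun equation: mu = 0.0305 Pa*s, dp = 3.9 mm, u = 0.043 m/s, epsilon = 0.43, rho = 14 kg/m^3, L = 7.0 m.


dp = 3.9 mm = 0.0039 m
Viscous term = 150*0.0305*0.043*(1-0.43)^2 / (0.0039^2*0.43^3) = 52853.6
Inertial term = 1.75*14*0.043^2*(1-0.43) / (0.0039*0.43^3) = 83.2737
dP/L = 52853.6 + 83.2737 = 52936.9 Pa/m
dP = 52936.9 * 7.0 / 1000 = 370.6 kPa

370.6 kPa


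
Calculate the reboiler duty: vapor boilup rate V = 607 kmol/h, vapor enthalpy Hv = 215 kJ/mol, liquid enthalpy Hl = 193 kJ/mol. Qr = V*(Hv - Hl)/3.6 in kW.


Qr = 607 * (215 - 193) / 3.6 = 607 * 22 / 3.6 = 3709

3709 kW


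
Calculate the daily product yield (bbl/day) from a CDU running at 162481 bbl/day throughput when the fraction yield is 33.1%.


Crude throughput = 162481 bbl/day
Fraction yield = 33.1%
yield = throughput * fraction / 100
yield = 162481 * 33.1 / 100 = 53781.211

53781.211 bbl/day


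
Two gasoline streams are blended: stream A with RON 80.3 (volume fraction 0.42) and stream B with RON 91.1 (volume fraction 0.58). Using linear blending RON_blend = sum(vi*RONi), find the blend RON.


Linear blending: RON_blend = sum(vi * RONi)
Contribution 1: 0.42 * 80.3 = 33.726
Contribution 2: 0.58 * 91.1 = 52.838
RON_blend = 33.726 + 52.838 = 86.564

86.564


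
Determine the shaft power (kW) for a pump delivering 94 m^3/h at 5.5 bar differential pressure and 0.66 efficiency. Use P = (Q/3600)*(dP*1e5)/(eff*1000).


Q = 94 / 3600 = 0.0261111 m^3/s
P = 0.0261111 * (5.5 * 1e5) / 0.66 / 1000 = 21.76

21.76 kW


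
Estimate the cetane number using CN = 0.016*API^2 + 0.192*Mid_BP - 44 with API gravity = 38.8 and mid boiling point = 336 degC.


CN = 0.016 * 38.8^2 + 0.192 * 336 - 44
CN = 24.08704 + 64.512 - 44 = 44.59904

44.59904


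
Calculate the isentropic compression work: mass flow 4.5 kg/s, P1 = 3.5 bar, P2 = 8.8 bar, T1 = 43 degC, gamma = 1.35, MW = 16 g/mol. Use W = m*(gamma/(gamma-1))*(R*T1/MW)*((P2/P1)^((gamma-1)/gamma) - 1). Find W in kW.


Isentropic work: W = m*(gamma/(gamma-1))*(R*T1/MW)*((P2/P1)^((gamma-1)/gamma) - 1)
T1 = 43 + 273.15 = 316.15 K
Pressure ratio = 8.8 / 3.5 = 2.51429
Exponent = (1.35 - 1)/1.35 = 0.259259
(P2/P1)^exp - 1 = 2.51429^0.259259 - 1 = 0.270022
W = 4.5 * 1.35 / 0.35 * 8.314 * 316.15 / 16 * 0.270022 = 769.9

769.9 kW


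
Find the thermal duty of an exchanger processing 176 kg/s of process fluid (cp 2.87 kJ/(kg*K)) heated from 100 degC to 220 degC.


Q = m_dot * cp * delta_T
delta_T = 220 - 100 = 120 K
Q = 176 * 2.87 * 120
= 505.12 * 120
= 60614.4 kW

60614.4 kW


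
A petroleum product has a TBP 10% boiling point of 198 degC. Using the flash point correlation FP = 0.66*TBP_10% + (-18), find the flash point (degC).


FP = 0.66 * 198 + (-18) = 112.68

112.68 degC


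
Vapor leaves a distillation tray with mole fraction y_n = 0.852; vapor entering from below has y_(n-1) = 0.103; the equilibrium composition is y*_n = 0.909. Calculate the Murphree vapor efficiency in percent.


Murphree vapor efficiency: EMV = (y_n - y_(n-1)) / (y*_n - y_(n-1)) * 100
EMV = (0.852 - 0.103) / (0.909 - 0.103) * 100 = 0.749 / 0.806 * 100 = 92.93

92.93 %


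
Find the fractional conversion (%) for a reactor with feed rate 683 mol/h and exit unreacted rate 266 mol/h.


X = (F_in - F_out) / F_in * 100
Moles reacted = 683 - 266 = 417
X = 417 / 683 * 100
= 0.6105 * 100
= 61.05 %

61.05 %


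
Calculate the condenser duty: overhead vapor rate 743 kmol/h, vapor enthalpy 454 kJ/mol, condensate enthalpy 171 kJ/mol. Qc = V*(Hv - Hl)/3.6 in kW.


Qc = 743 * (454 - 171) / 3.6 = 743 * 283 / 3.6 = 58410

58410 kW


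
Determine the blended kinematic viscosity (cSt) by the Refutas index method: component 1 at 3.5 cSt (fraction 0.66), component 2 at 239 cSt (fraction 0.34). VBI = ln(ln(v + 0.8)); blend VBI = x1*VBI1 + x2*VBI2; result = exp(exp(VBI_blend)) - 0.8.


Refutas method: VBN_i = 14.534*ln(ln(visc_i + 0.8)) + 10.975, blended linearly by mass fraction; since VBN is linear in VBI_i = ln(ln(visc_i + 0.8)) and the fractions sum to 1, blend VBI directly: visc = exp(exp(VBI_blend)) - 0.8
VBI_1 = ln(ln(3.5 + 0.8)) = 0.377487
VBI_2 = ln(ln(239 + 0.8)) = 1.70107
VBI_blend = 0.66 * 0.377487 + 0.34 * 1.70107 = 0.827505
visc_blend = exp(exp(0.827505)) - 0.8 = 9.051

9.051 cSt


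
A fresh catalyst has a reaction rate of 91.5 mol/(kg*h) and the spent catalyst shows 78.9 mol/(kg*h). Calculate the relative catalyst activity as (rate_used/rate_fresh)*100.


Activity (%) = (rate_used / rate_fresh) * 100
rate_used = 78.9, rate_fresh = 91.5
= (78.9 / 91.5) * 100
= 0.8623 * 100 = 86.23

86.23 %


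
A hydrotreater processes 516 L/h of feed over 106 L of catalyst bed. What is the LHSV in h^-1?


LHSV = volumetric feed rate / catalyst volume
= 516 L/h / 106 L
= 4.868 h^-1

4.868 h^-1


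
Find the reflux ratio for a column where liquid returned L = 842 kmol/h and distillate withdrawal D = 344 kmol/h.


Reflux ratio definition: R = L / D (liquid returned / distillate withdrawn)
L = 842 kmol/h, D = 344 kmol/h
R = 842 / 344 = 2.448

2.448


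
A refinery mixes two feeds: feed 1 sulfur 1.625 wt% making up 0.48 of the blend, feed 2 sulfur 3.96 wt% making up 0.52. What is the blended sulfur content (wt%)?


Linear sulfur blending: S_blend = x1*S1 + x2*S2
Contribution 1: 0.48 * 1.625 = 0.78 wt%
Contribution 2: 0.52 * 3.96 = 2.0592 wt%
S_blend = 0.78 + 2.0592 = 2.8392

2.8392 wt%


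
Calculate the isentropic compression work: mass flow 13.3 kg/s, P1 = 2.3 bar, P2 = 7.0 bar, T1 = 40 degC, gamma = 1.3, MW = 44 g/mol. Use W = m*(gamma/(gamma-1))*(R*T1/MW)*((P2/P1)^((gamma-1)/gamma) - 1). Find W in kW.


Isentropic work: W = m*(gamma/(gamma-1))*(R*T1/MW)*((P2/P1)^((gamma-1)/gamma) - 1)
T1 = 40 + 273.15 = 313.15 K
Pressure ratio = 7.0 / 2.3 = 3.04348
Exponent = (1.3 - 1)/1.3 = 0.230769
(P2/P1)^exp - 1 = 3.04348^0.230769 - 1 = 0.292846
W = 13.3 * 1.3 / 0.3 * 8.314 * 313.15 / 44 * 0.292846 = 998.7

998.7 kW


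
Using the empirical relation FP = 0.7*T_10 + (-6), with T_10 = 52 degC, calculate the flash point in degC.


FP = 0.7 * 52 + (-6) = 30.4

30.4 degC


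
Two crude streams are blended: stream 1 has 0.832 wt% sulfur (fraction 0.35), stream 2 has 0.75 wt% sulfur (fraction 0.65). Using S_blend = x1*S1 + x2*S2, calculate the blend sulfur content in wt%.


Linear sulfur blending: S_blend = x1*S1 + x2*S2
Contribution 1: 0.35 * 0.832 = 0.2912 wt%
Contribution 2: 0.65 * 0.75 = 0.4875 wt%
S_blend = 0.2912 + 0.4875 = 0.7787

0.7787 wt%


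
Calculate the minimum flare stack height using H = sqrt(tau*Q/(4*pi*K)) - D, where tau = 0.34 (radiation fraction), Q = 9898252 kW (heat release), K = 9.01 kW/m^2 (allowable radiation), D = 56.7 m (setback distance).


tau*Q/(4*pi*K) = 0.34 * 9898252 / (4 * pi * 9.01) = 29723.7
sqrt(29723.7) = 172.406
H = 172.406 - 56.7 = 115.7

115.7 m


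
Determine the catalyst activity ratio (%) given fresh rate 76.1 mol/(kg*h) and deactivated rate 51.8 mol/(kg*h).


Activity (%) = (rate_used / rate_fresh) * 100
rate_used = 51.8, rate_fresh = 76.1
= (51.8 / 76.1) * 100
= 0.6807 * 100 = 68.07

68.07 %


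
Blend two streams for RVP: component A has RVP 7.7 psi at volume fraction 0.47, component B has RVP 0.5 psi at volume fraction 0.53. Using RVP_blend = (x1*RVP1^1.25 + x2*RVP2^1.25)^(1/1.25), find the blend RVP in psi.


Chevron index: RVP_blend = (sum xi*RVPi^1.25)^(1/1.25)
RVP^1.25 terms: 0.47 * 7.7^1.25 + 0.53 * 0.5^1.25 = 6.25137
RVP_blend = 6.25137^(1/1.25) = 4.333

4.333 psi


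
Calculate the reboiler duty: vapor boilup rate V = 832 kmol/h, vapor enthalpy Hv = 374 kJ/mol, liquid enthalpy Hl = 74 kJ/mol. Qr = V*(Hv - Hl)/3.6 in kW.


Qr = 832 * (374 - 74) / 3.6 = 832 * 300 / 3.6 = 69330

69330 kW


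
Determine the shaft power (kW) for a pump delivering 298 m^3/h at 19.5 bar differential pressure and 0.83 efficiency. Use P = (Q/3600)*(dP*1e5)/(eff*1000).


Q = 298 / 3600 = 0.0827778 m^3/s
P = 0.0827778 * (19.5 * 1e5) / 0.83 / 1000 = 194.5

194.5 kW


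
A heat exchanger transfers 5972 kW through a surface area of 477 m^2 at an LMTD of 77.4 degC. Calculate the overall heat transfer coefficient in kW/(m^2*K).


From Q = U*A*LMTD, U = Q / (A * LMTD)
U = 5972 / (477 * 77.4) = 5972 / 36919.8 = 0.1618

0.1618 kW/(m^2*K)


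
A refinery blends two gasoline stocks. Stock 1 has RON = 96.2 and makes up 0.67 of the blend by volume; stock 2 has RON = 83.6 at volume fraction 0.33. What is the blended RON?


Linear blending: RON_blend = sum(vi * RONi)
Contribution 1: 0.67 * 96.2 = 64.454
Contribution 2: 0.33 * 83.6 = 27.588
RON_blend = 64.454 + 27.588 = 92.042

92.042


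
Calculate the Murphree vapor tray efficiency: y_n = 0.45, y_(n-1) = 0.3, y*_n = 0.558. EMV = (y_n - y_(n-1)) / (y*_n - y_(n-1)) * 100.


Murphree vapor efficiency: EMV = (y_n - y_(n-1)) / (y*_n - y_(n-1)) * 100
EMV = (0.45 - 0.3) / (0.558 - 0.3) * 100 = 0.15 / 0.258 * 100 = 58.14

58.14 %


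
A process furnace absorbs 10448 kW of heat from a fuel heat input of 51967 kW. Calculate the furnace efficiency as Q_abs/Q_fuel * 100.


Furnace efficiency = Q_absorbed / Q_fuel * 100
= 10448 / 51967 * 100 = 20.11

20.11 %


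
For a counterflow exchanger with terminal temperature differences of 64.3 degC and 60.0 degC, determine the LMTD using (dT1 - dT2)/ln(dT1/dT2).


LMTD = (dT1 - dT2) / ln(dT1/dT2)
= (64.3 - 60.0) / ln(64.3 / 60.0) = 4.3 / 0.0692151 = 62.13

62.13 degC


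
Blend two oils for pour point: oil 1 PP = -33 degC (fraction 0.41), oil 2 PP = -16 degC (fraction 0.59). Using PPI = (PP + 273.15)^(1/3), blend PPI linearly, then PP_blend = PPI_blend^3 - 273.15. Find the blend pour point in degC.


PPI_1 = (-33 + 273.15)^(1/3) = 6.215759
PPI_2 = (-16 + 273.15)^(1/3) = 6.359098
PPI_blend = 0.41 * 6.215759 + 0.59 * 6.359098 = 6.300329
PP_blend = 6.300329^3 - 273.15 = 250.0862 - 273.15 = -23.06

-23.06 degC


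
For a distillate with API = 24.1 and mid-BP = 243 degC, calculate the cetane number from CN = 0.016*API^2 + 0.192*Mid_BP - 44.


CN = 0.016 * 24.1^2 + 0.192 * 243 - 44
CN = 9.29296 + 46.656 - 44 = 11.94896

11.94896


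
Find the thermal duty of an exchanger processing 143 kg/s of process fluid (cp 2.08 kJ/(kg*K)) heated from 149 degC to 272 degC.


Q = m_dot * cp * delta_T
delta_T = 272 - 149 = 123 K
Q = 143 * 2.08 * 123
= 297.44 * 123
= 36585.12 kW

36585.12 kW


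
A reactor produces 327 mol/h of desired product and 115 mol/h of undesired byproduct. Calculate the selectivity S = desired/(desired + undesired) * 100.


Selectivity = desired / (desired + undesired) * 100
Total products = 327 + 115 = 442 mol/h
S = 327 / 442 * 100
= 0.7398 * 100
= 73.98 %

73.98 %


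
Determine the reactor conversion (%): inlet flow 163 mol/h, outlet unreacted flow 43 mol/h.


X = (F_in - F_out) / F_in * 100
Moles reacted = 163 - 43 = 120
X = 120 / 163 * 100
= 0.7362 * 100
= 73.62 %

73.62 %


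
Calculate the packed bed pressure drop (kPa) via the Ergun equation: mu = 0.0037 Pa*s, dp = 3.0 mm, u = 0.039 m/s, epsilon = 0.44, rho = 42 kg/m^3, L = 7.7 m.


dp = 3.0 mm = 0.003 m
Viscous term = 150*0.0037*0.039*(1-0.44)^2 / (0.003^2*0.44^3) = 8853.87
Inertial term = 1.75*42*0.039^2*(1-0.44) / (0.003*0.44^3) = 244.977
dP/L = 8853.87 + 244.977 = 9098.85 Pa/m
dP = 9098.85 * 7.7 / 1000 = 70.06 kPa

70.06 kPa


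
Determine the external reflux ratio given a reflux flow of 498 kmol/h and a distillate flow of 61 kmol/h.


Reflux ratio definition: R = L / D (liquid returned / distillate withdrawn)
L = 498 kmol/h, D = 61 kmol/h
R = 498 / 61 = 8.164

8.164


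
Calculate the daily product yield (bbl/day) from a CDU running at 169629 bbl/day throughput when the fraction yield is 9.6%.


Crude throughput = 169629 bbl/day
Fraction yield = 9.6%
yield = throughput * fraction / 100
yield = 169629 * 9.6 / 100 = 16284.384

16284.384 bbl/day


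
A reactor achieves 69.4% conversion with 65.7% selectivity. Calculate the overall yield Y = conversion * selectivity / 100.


Overall yield = conversion (%) * selectivity (%) / 100
Conversion = 69.4%, Selectivity = 65.7%
Y = 69.4 * 65.7 / 100
= 45.5958 %

45.5958 %


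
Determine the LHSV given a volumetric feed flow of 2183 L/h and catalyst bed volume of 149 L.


LHSV = volumetric feed rate / catalyst volume
= 2183 L/h / 149 L
= 14.65 h^-1

14.65 h^-1


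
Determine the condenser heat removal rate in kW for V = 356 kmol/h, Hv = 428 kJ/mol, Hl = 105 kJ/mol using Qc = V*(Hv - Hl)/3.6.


Qc = 356 * (428 - 105) / 3.6 = 356 * 323 / 3.6 = 31940

31940 kW


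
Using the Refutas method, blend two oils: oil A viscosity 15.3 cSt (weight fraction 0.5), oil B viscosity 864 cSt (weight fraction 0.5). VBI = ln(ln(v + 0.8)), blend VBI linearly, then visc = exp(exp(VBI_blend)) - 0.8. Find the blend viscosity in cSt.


Refutas method: VBN_i = 14.534*ln(ln(visc_i + 0.8)) + 10.975, blended linearly by mass fraction; since VBN is linear in VBI_i = ln(ln(visc_i + 0.8)) and the fractions sum to 1, blend VBI directly: visc = exp(exp(VBI_blend)) - 0.8
VBI_1 = ln(ln(15.3 + 0.8)) = 1.02203
VBI_2 = ln(ln(864 + 0.8)) = 1.91139
VBI_blend = 0.5 * 1.02203 + 0.5 * 1.91139 = 1.46671
visc_blend = exp(exp(1.46671)) - 0.8 = 75.52

75.52 cSt


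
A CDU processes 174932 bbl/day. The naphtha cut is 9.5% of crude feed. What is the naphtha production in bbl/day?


Crude throughput = 174932 bbl/day
Fraction yield = 9.5%
yield = throughput * fraction / 100
yield = 174932 * 9.5 / 100 = 16618.54

16618.54 bbl/day


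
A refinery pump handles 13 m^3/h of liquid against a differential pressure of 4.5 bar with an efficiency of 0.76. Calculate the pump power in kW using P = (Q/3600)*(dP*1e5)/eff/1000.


Q = 13 / 3600 = 0.00361111 m^3/s
P = 0.00361111 * (4.5 * 1e5) / 0.76 / 1000 = 2.138

2.138 kW


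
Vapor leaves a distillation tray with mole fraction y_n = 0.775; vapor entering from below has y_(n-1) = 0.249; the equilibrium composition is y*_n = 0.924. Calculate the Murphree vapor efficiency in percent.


Murphree vapor efficiency: EMV = (y_n - y_(n-1)) / (y*_n - y_(n-1)) * 100
EMV = (0.775 - 0.249) / (0.924 - 0.249) * 100 = 0.526 / 0.675 * 100 = 77.93

77.93 %


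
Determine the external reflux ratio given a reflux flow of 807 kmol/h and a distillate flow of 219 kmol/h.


Reflux ratio definition: R = L / D (liquid returned / distillate withdrawn)
L = 807 kmol/h, D = 219 kmol/h
R = 807 / 219 = 3.685

3.685


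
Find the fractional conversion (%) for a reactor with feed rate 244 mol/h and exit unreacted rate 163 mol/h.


X = (F_in - F_out) / F_in * 100
Moles reacted = 244 - 163 = 81
X = 81 / 244 * 100
= 0.3320 * 100
= 33.20 %

33.20 %


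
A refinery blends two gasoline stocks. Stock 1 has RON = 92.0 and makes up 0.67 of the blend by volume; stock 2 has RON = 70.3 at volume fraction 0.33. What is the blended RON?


Linear blending: RON_blend = sum(vi * RONi)
Contribution 1: 0.67 * 92.0 = 61.64
Contribution 2: 0.33 * 70.3 = 23.199
RON_blend = 61.64 + 23.199 = 84.839

84.839


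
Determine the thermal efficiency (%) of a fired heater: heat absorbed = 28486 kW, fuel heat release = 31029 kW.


Furnace efficiency = Q_absorbed / Q_fuel * 100
= 28486 / 31029 * 100 = 91.80

91.80 %


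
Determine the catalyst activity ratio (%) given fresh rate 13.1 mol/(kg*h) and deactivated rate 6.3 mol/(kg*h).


Activity (%) = (rate_used / rate_fresh) * 100
rate_used = 6.3, rate_fresh = 13.1
= (6.3 / 13.1) * 100
= 0.4809 * 100 = 48.09

48.09 %


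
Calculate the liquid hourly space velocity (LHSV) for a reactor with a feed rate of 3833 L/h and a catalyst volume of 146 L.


LHSV = volumetric feed rate / catalyst volume
= 3833 L/h / 146 L
= 26.25 h^-1

26.25 h^-1


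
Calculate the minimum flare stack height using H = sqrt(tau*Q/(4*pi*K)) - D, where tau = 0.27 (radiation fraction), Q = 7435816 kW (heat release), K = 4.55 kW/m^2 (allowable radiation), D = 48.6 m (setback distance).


tau*Q/(4*pi*K) = 0.27 * 7435816 / (4 * pi * 4.55) = 35113.3
sqrt(35113.3) = 187.385
H = 187.385 - 48.6 = 138.8

138.8 m


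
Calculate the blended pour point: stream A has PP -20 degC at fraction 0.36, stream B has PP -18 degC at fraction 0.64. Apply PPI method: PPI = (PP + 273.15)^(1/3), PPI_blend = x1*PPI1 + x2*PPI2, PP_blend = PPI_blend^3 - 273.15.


PPI_1 = (-20 + 273.15)^(1/3) = 6.325953
PPI_2 = (-18 + 273.15)^(1/3) = 6.342569
PPI_blend = 0.36 * 6.325953 + 0.64 * 6.342569 = 6.336587
PP_blend = 6.336587^3 - 273.15 = 254.4288 - 273.15 = -18.72

-18.72 degC


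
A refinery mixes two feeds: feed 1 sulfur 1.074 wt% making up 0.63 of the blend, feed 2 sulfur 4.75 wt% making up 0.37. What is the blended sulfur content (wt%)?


Linear sulfur blending: S_blend = x1*S1 + x2*S2
Contribution 1: 0.63 * 1.074 = 0.67662 wt%
Contribution 2: 0.37 * 4.75 = 1.7575 wt%
S_blend = 0.67662 + 1.7575 = 2.43412

2.43412 wt%


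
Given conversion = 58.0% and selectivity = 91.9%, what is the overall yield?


Overall yield = conversion (%) * selectivity (%) / 100
Conversion = 58.0%, Selectivity = 91.9%
Y = 58.0 * 91.9 / 100
= 53.302 %

53.302 %


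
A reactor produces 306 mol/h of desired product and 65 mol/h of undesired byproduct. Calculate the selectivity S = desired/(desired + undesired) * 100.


Selectivity = desired / (desired + undesired) * 100
Total products = 306 + 65 = 371 mol/h
S = 306 / 371 * 100
= 0.8248 * 100
= 82.48 %

82.48 %


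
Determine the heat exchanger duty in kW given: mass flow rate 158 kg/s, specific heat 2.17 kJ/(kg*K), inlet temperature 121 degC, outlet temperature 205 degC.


Q = m_dot * cp * delta_T
delta_T = 205 - 121 = 84 K
Q = 158 * 2.17 * 84
= 342.86 * 84
= 28800.24 kW

28800.24 kW


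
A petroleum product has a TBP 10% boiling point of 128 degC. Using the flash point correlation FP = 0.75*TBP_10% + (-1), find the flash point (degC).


FP = 0.75 * 128 + (-1) = 95

95 degC


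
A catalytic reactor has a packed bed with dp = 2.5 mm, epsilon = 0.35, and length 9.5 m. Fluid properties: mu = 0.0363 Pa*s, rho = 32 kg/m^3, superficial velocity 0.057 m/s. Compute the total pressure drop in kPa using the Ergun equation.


dp = 2.5 mm = 0.0025 m
Viscous term = 150*0.0363*0.057*(1-0.35)^2 / (0.0025^2*0.35^3) = 489345
Inertial term = 1.75*32*0.057^2*(1-0.35) / (0.0025*0.35^3) = 1103.33
dP/L = 489345 + 1103.33 = 490448 Pa/m
dP = 490448 * 9.5 / 1000 = 4659 kPa

4659 kPa


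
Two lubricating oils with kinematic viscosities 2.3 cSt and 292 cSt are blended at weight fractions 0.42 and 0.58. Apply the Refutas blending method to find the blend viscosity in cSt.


Refutas method: VBN_i = 14.534*ln(ln(visc_i + 0.8)) + 10.975, blended linearly by mass fraction; since VBN is linear in VBI_i = ln(ln(visc_i + 0.8)) and the fractions sum to 1, blend VBI directly: visc = exp(exp(VBI_blend)) - 0.8
VBI_1 = ln(ln(2.3 + 0.8)) = 0.123458
VBI_2 = ln(ln(292 + 0.8)) = 1.73686
VBI_blend = 0.42 * 0.123458 + 0.58 * 1.73686 = 1.05923
visc_blend = exp(exp(1.05923)) - 0.8 = 17.09

17.09 cSt


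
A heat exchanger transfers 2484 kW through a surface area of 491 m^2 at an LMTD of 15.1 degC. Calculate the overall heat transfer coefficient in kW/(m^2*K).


From Q = U*A*LMTD, U = Q / (A * LMTD)
U = 2484 / (491 * 15.1) = 2484 / 7414.1 = 0.3350

0.3350 kW/(m^2*K)


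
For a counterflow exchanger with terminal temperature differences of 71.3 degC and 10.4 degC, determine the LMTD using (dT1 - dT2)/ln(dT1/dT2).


LMTD = (dT1 - dT2) / ln(dT1/dT2)
= (71.3 - 10.4) / ln(71.3 / 10.4) = 60.9 / 1.92509 = 31.63

31.63 degC


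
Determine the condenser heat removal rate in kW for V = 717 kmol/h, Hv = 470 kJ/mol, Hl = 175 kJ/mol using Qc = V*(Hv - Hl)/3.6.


Qc = 717 * (470 - 175) / 3.6 = 717 * 295 / 3.6 = 58750

58750 kW


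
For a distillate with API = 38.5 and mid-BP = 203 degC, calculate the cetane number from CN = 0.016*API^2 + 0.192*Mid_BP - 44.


CN = 0.016 * 38.5^2 + 0.192 * 203 - 44
CN = 23.716 + 38.976 - 44 = 18.692

18.692


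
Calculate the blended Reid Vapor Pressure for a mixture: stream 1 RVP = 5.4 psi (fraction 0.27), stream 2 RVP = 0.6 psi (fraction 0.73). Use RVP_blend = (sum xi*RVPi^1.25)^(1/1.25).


Chevron index: RVP_blend = (sum xi*RVPi^1.25)^(1/1.25)
RVP^1.25 terms: 0.27 * 5.4^1.25 + 0.73 * 0.6^1.25 = 2.60806
RVP_blend = 2.60806^(1/1.25) = 2.153

2.153 psi


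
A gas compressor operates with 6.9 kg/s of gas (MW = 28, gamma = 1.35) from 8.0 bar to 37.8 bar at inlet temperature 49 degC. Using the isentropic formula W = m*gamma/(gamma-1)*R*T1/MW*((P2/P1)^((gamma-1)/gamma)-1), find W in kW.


Isentropic work: W = m*(gamma/(gamma-1))*(R*T1/MW)*((P2/P1)^((gamma-1)/gamma) - 1)
T1 = 49 + 273.15 = 322.15 K
Pressure ratio = 37.8 / 8.0 = 4.725
Exponent = (1.35 - 1)/1.35 = 0.259259
(P2/P1)^exp - 1 = 4.725^0.259259 - 1 = 0.495701
W = 6.9 * 1.35 / 0.35 * 8.314 * 322.15 / 28 * 0.495701 = 1262

1262 kW


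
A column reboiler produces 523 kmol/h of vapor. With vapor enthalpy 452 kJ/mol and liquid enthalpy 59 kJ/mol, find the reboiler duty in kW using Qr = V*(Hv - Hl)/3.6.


Qr = 523 * (452 - 59) / 3.6 = 523 * 393 / 3.6 = 57090

57090 kW


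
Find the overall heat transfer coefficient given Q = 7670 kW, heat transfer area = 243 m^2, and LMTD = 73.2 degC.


From Q = U*A*LMTD, U = Q / (A * LMTD)
U = 7670 / (243 * 73.2) = 7670 / 17787.6 = 0.4312

0.4312 kW/(m^2*K)


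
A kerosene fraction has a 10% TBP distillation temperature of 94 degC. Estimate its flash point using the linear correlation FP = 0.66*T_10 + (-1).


FP = 0.66 * 94 + (-1) = 61.04

61.04 degC


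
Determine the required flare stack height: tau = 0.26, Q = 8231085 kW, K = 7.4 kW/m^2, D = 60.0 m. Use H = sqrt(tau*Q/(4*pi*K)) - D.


tau*Q/(4*pi*K) = 0.26 * 8231085 / (4 * pi * 7.4) = 23013.8
sqrt(23013.8) = 151.703
H = 151.703 - 60.0 = 91.70

91.70 m


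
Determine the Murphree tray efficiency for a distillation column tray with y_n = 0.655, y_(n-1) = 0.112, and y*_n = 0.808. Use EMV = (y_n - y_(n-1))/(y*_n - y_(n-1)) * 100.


Murphree vapor efficiency: EMV = (y_n - y_(n-1)) / (y*_n - y_(n-1)) * 100
EMV = (0.655 - 0.112) / (0.808 - 0.112) * 100 = 0.543 / 0.696 * 100 = 78.02

78.02 %


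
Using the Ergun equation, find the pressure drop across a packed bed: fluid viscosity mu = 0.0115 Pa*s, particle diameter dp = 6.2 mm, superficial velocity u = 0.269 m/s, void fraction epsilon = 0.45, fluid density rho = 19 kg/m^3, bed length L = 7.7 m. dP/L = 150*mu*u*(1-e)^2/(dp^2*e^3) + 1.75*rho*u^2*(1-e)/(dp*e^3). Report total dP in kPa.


dp = 6.2 mm = 0.0062 m
Viscous term = 150*0.0115*0.269*(1-0.45)^2 / (0.0062^2*0.45^3) = 40072.4
Inertial term = 1.75*19*0.269^2*(1-0.45) / (0.0062*0.45^3) = 2342.23
dP/L = 40072.4 + 2342.23 = 42414.6 Pa/m
dP = 42414.6 * 7.7 / 1000 = 326.6 kPa

326.6 kPa


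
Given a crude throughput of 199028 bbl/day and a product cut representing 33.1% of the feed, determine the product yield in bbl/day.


Crude throughput = 199028 bbl/day
Fraction yield = 33.1%
yield = throughput * fraction / 100
yield = 199028 * 33.1 / 100 = 65878.268

65878.268 bbl/day


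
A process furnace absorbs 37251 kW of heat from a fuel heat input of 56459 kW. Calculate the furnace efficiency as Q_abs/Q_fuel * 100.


Furnace efficiency = Q_absorbed / Q_fuel * 100
= 37251 / 56459 * 100 = 65.98

65.98 %


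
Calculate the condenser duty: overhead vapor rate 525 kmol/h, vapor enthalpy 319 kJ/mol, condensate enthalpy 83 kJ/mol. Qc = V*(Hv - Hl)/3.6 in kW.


Qc = 525 * (319 - 83) / 3.6 = 525 * 236 / 3.6 = 34420

34420 kW


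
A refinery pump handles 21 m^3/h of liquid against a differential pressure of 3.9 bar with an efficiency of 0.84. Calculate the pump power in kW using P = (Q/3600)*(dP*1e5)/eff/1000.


Q = 21 / 3600 = 0.00583333 m^3/s
P = 0.00583333 * (3.9 * 1e5) / 0.84 / 1000 = 2.708

2.708 kW


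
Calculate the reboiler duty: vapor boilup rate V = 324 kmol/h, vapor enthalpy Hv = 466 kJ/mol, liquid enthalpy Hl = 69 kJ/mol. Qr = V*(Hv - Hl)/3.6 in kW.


Qr = 324 * (466 - 69) / 3.6 = 324 * 397 / 3.6 = 35730

35730 kW


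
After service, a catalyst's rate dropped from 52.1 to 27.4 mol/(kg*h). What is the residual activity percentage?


Activity (%) = (rate_used / rate_fresh) * 100
rate_used = 27.4, rate_fresh = 52.1
= (27.4 / 52.1) * 100
= 0.5259 * 100 = 52.59

52.59 %


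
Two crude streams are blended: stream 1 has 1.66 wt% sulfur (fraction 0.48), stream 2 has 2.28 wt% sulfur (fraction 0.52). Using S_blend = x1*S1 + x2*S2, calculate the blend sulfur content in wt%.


Linear sulfur blending: S_blend = x1*S1 + x2*S2
Contribution 1: 0.48 * 1.66 = 0.7968 wt%
Contribution 2: 0.52 * 2.28 = 1.1856 wt%
S_blend = 0.7968 + 1.1856 = 1.9824

1.9824 wt%


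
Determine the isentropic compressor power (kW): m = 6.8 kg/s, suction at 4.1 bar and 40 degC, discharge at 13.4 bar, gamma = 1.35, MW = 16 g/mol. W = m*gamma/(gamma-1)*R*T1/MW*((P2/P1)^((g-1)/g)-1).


Isentropic work: W = m*(gamma/(gamma-1))*(R*T1/MW)*((P2/P1)^((gamma-1)/gamma) - 1)
T1 = 40 + 273.15 = 313.15 K
Pressure ratio = 13.4 / 4.1 = 3.26829
Exponent = (1.35 - 1)/1.35 = 0.259259
(P2/P1)^exp - 1 = 3.26829^0.259259 - 1 = 0.359384
W = 6.8 * 1.35 / 0.35 * 8.314 * 313.15 / 16 * 0.359384 = 1534

1534 kW


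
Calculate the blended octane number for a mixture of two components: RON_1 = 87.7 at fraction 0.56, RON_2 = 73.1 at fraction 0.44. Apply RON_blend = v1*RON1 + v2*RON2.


Linear blending: RON_blend = sum(vi * RONi)
Contribution 1: 0.56 * 87.7 = 49.112
Contribution 2: 0.44 * 73.1 = 32.164
RON_blend = 49.112 + 32.164 = 81.276

81.276
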